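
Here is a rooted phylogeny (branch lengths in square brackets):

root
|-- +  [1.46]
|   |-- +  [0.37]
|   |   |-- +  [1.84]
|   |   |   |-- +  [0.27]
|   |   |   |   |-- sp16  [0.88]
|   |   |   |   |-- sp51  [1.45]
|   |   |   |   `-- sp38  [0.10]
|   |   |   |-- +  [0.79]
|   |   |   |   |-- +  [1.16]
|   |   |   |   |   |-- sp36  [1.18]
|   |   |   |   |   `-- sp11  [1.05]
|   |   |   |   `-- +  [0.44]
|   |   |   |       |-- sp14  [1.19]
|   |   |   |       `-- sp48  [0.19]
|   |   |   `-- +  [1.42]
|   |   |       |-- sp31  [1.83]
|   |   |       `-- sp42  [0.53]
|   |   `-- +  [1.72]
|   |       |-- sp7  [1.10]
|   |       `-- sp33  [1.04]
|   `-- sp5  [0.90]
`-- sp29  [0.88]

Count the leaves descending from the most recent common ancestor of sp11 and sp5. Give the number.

The MRCA of sp11 and sp5 is the node subtending ((((sp16,sp51,sp38),((sp36,sp11),(sp14,sp48)),(sp31,sp42)),(sp7,sp33)),sp5).
That clade contains 12 terminal taxa: sp11, sp14, sp16, sp31, sp33, sp36, sp38, sp42, sp48, sp5, sp51, sp7.

12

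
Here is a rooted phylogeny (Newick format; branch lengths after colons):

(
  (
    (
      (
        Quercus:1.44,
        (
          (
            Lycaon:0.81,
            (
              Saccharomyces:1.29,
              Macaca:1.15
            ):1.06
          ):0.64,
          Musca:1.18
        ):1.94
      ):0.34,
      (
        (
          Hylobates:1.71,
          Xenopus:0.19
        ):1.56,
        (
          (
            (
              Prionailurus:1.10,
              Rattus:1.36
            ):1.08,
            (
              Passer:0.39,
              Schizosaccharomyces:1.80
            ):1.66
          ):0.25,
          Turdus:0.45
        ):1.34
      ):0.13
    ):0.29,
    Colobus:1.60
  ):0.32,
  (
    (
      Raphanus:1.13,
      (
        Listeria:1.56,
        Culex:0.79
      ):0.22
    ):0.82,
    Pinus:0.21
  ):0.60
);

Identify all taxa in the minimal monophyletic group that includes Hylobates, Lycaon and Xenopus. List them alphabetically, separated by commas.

Hylobates, Lycaon, Macaca, Musca, Passer, Prionailurus, Quercus, Rattus, Saccharomyces, Schizosaccharomyces, Turdus, Xenopus

Tracing Hylobates: it sits inside (Hylobates,Xenopus).
Tracing Lycaon: it sits inside (Lycaon,(Saccharomyces,Macaca)).
Tracing Xenopus: it sits inside (Hylobates,Xenopus).
The smallest clade enclosing all 3 is ((Quercus,((Lycaon,(Saccharomyces,Macaca)),Musca)),((Hylobates,Xenopus),(((Prionailurus,Rattus),(Passer,Schizosaccharomyces)),Turdus))); the answer is its 12 terminal taxa in alphabetical order.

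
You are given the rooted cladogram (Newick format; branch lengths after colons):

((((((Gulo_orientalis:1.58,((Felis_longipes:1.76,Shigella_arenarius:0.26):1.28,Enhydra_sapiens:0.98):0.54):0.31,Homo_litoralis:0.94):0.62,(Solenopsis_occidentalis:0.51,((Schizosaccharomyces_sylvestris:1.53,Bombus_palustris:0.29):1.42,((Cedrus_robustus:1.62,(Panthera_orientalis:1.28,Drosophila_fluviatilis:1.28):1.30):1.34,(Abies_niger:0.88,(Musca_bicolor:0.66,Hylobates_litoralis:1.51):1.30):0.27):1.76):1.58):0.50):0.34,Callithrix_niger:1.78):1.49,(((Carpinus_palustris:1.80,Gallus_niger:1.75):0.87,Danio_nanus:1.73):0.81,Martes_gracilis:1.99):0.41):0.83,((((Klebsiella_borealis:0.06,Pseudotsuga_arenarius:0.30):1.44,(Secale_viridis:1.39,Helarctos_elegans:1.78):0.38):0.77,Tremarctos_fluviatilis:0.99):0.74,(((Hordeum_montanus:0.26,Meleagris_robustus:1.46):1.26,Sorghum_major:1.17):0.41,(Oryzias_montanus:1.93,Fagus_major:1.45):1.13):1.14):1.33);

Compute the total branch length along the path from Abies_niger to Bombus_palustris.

The path runs Abies_niger → … → MRCA → … → Bombus_palustris; the MRCA is the node subtending ((Schizosaccharomyces_sylvestris,Bombus_palustris),((Cedrus_robustus,(Panthera_orientalis,Drosophila_fluviatilis)),(Abies_niger,(Musca_bicolor,Hylobates_litoralis)))).
Branch lengths along that path: 0.88 + 0.27 + 1.76 + 1.42 + 0.29 = 4.62.

4.62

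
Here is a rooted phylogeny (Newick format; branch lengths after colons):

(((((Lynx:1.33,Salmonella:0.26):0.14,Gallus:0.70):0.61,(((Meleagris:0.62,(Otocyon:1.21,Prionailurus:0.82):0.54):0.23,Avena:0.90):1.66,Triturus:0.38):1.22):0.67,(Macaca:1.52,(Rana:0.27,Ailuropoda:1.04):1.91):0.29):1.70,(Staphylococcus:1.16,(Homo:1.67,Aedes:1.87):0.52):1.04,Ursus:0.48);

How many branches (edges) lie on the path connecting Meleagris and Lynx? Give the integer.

7

The MRCA of Meleagris and Lynx is the node subtending (((Lynx,Salmonella),Gallus),(((Meleagris,(Otocyon,Prionailurus)),Avena),Triturus)).
From Meleagris up to that node: 4 branches. From Lynx up to the same node: 3 branches. Total: 4 + 3 = 7.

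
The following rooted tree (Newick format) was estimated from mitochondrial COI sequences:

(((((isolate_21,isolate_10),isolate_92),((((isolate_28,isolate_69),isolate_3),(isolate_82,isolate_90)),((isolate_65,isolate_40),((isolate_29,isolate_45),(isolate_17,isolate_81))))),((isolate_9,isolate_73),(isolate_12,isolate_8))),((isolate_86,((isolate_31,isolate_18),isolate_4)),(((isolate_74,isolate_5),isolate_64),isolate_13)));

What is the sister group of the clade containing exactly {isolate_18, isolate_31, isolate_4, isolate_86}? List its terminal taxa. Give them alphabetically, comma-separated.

The clade containing exactly {isolate_18, isolate_31, isolate_4, isolate_86} attaches to the tree at the node subtending ((isolate_86,((isolate_31,isolate_18),isolate_4)),(((isolate_74,isolate_5),isolate_64),isolate_13)).
The other lineage descending from that same node — the sister group — is (((isolate_74,isolate_5),isolate_64),isolate_13); its 4 tips in alphabetical order are the answer.

isolate_13, isolate_5, isolate_64, isolate_74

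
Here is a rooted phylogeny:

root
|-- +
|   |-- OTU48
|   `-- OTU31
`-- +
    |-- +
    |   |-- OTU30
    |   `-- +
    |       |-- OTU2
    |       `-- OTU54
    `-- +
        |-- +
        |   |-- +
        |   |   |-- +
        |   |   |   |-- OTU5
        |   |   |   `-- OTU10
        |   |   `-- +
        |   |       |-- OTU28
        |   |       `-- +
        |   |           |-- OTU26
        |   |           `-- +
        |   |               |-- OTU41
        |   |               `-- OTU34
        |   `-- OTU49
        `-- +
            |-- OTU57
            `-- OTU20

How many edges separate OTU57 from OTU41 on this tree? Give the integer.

8

The MRCA of OTU57 and OTU41 is the node subtending ((((OTU5,OTU10),(OTU28,(OTU26,(OTU41,OTU34)))),OTU49),(OTU57,OTU20)).
From OTU57 up to that node: 2 branches. From OTU41 up to the same node: 6 branches. Total: 2 + 6 = 8.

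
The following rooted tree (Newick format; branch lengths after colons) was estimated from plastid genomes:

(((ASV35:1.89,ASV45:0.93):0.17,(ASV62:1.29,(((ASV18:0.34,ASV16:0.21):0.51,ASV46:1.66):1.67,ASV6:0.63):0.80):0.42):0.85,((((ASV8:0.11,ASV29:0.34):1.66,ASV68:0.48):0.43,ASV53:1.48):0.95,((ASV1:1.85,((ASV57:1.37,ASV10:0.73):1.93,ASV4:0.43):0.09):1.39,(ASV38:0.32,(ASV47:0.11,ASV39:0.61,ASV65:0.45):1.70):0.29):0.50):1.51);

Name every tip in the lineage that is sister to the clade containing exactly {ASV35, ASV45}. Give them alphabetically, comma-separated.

ASV16, ASV18, ASV46, ASV6, ASV62

The clade containing exactly {ASV35, ASV45} attaches to the tree at the node subtending ((ASV35,ASV45),(ASV62,(((ASV18,ASV16),ASV46),ASV6))).
The other lineage descending from that same node — the sister group — is (ASV62,(((ASV18,ASV16),ASV46),ASV6)); its 5 tips in alphabetical order are the answer.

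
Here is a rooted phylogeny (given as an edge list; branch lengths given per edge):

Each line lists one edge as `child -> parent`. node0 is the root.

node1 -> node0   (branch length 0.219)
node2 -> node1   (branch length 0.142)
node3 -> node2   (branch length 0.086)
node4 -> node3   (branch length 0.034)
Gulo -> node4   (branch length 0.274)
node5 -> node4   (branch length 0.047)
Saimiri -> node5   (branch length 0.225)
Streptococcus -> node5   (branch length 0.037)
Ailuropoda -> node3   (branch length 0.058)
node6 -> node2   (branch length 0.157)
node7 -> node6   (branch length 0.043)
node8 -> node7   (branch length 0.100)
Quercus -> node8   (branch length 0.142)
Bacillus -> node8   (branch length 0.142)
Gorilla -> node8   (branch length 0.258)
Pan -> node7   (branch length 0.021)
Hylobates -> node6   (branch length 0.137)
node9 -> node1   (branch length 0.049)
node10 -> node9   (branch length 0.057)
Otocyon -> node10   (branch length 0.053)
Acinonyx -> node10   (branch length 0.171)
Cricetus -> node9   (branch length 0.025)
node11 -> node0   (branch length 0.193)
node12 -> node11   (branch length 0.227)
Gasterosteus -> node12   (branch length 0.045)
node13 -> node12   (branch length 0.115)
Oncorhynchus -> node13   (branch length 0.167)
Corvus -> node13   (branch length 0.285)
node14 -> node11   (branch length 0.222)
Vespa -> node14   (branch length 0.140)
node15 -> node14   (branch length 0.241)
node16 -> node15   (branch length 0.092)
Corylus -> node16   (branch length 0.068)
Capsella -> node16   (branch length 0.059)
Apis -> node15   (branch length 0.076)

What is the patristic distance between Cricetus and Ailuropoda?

0.360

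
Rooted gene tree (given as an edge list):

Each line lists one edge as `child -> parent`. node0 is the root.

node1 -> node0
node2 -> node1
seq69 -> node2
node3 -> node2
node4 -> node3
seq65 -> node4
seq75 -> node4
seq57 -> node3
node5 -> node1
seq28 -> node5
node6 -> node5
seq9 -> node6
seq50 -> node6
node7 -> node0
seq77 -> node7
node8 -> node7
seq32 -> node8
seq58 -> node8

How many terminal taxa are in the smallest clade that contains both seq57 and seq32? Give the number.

10

The MRCA of seq57 and seq32 is the root, so the clade is the entire tree.
That clade contains 10 terminal taxa: seq28, seq32, seq50, seq57, seq58, seq65, seq69, seq75, seq77, seq9.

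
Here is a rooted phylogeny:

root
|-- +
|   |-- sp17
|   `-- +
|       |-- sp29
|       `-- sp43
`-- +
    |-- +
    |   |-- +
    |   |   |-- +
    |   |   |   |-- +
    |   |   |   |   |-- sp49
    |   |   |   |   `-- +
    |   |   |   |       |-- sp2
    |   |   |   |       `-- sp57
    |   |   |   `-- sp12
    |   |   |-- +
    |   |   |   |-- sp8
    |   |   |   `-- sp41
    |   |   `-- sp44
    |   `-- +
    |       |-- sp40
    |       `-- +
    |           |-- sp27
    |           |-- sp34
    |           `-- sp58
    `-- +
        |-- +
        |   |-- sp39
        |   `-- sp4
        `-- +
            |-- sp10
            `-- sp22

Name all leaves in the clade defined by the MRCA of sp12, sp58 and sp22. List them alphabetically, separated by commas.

Tracing sp12: it sits inside ((sp49,(sp2,sp57)),sp12).
Tracing sp58: it sits inside (sp27,sp34,sp58).
Tracing sp22: it sits inside (sp10,sp22).
The smallest clade enclosing all 3 is (((((sp49,(sp2,sp57)),sp12),(sp8,sp41),sp44),(sp40,(sp27,sp34,sp58))),((sp39,sp4),(sp10,sp22))); the answer is its 15 terminal taxa in alphabetical order.

sp10, sp12, sp2, sp22, sp27, sp34, sp39, sp4, sp40, sp41, sp44, sp49, sp57, sp58, sp8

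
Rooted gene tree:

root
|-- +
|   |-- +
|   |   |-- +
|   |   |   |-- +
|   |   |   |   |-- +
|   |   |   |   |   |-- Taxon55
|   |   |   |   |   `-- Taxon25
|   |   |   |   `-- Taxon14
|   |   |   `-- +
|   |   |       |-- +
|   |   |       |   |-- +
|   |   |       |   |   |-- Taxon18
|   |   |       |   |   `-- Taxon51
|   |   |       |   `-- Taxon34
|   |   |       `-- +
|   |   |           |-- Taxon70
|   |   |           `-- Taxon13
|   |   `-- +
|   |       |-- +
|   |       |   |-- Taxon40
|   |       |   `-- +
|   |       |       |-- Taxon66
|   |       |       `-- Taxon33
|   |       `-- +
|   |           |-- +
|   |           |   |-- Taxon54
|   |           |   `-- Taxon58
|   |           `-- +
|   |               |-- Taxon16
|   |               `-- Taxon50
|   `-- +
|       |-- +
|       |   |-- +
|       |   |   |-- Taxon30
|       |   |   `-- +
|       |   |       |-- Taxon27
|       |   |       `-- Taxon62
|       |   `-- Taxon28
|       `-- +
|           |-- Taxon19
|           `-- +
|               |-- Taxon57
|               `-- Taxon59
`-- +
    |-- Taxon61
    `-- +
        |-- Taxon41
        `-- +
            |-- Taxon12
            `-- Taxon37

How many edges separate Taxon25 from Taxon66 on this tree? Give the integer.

8

The MRCA of Taxon25 and Taxon66 is the node subtending ((((Taxon55,Taxon25),Taxon14),(((Taxon18,Taxon51),Taxon34),(Taxon70,Taxon13))),((Taxon40,(Taxon66,Taxon33)),((Taxon54,Taxon58),(Taxon16,Taxon50)))).
From Taxon25 up to that node: 4 branches. From Taxon66 up to the same node: 4 branches. Total: 4 + 4 = 8.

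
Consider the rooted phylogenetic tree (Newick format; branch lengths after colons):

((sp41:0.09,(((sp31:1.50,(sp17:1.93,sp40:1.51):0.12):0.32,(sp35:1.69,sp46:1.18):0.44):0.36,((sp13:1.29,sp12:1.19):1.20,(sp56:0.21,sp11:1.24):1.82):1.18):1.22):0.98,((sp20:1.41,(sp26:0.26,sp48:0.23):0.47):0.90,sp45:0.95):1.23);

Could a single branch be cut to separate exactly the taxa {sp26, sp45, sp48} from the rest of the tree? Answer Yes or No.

No

The MRCA of the listed taxa subtends ((sp20,(sp26,sp48)),sp45).
That clade also contains sp20, which is not in the proposed group, so the group is not monophyletic.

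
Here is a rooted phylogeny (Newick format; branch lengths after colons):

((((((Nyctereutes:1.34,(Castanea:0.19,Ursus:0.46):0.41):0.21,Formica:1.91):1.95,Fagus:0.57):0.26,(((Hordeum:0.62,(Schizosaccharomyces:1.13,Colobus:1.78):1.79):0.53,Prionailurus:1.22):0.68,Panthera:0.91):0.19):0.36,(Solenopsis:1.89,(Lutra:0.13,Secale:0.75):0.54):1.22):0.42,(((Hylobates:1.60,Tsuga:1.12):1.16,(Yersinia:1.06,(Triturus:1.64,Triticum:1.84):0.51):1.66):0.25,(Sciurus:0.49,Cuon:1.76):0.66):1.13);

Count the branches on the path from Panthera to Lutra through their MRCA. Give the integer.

6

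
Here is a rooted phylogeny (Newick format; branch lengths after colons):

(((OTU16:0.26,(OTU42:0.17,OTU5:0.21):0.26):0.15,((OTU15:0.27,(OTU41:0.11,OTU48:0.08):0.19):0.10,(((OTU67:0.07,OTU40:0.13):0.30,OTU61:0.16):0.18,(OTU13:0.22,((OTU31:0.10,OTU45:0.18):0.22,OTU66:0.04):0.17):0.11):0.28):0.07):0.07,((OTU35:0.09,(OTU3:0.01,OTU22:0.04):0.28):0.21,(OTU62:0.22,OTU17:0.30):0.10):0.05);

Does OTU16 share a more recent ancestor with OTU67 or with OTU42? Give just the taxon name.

OTU42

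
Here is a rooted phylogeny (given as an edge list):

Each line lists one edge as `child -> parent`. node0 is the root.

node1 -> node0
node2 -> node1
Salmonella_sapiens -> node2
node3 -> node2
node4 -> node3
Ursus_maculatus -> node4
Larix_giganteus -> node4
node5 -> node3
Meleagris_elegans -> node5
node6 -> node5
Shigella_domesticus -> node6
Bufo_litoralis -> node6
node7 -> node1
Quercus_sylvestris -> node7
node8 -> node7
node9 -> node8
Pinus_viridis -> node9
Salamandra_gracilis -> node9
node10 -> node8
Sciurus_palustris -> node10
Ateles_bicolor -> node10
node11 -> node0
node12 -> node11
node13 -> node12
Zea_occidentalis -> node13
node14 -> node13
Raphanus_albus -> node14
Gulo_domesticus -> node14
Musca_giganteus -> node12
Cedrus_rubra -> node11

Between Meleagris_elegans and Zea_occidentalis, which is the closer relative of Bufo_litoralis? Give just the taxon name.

Meleagris_elegans

The MRCA of Bufo_litoralis and Meleagris_elegans subtends (Meleagris_elegans,(Shigella_domesticus,Bufo_litoralis)) (3 taxa).
The MRCA of Bufo_litoralis and Zea_occidentalis is the root, subtending the entire tree (16 taxa).
The first is nested inside the second, so Bufo_litoralis shares a more recent common ancestor with Meleagris_elegans.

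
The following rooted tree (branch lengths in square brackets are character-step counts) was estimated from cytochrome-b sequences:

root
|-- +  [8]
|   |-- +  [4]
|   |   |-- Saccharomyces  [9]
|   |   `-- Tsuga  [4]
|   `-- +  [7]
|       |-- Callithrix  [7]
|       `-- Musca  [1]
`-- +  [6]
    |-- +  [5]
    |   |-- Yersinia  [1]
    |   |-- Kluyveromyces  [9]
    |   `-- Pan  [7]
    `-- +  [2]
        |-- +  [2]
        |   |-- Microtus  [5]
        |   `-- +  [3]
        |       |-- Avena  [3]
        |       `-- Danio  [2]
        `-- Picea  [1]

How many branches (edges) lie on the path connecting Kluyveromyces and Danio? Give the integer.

6

The MRCA of Kluyveromyces and Danio is the node subtending ((Yersinia,Kluyveromyces,Pan),((Microtus,(Avena,Danio)),Picea)).
From Kluyveromyces up to that node: 2 branches. From Danio up to the same node: 4 branches. Total: 2 + 4 = 6.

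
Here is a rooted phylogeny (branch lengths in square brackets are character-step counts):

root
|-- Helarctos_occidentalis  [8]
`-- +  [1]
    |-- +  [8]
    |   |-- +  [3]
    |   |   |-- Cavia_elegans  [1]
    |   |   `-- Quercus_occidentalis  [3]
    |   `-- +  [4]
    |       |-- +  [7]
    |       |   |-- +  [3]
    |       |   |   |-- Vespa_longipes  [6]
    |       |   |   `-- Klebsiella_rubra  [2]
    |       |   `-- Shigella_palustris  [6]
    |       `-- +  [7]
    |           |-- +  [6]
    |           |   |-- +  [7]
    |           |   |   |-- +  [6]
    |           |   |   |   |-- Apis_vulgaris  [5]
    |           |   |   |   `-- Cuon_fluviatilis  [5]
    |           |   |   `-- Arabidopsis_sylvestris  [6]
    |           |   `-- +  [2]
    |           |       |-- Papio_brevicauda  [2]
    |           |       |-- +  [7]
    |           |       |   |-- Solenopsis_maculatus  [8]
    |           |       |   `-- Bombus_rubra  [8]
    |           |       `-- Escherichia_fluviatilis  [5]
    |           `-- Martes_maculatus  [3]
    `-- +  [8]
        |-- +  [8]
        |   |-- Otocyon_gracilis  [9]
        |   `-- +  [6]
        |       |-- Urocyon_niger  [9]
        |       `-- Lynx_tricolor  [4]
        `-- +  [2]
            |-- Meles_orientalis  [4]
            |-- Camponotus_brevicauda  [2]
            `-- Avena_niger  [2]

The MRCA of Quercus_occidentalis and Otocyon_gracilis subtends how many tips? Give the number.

The MRCA of Quercus_occidentalis and Otocyon_gracilis is the node subtending (((Cavia_elegans,Quercus_occidentalis),(((Vespa_longipes,Klebsiella_rubra),Shigella_palustris),((((Apis_vulgaris,Cuon_fluviatilis),Arabidopsis_sylvestris),(Papio_brevicauda,(Solenopsis_maculatus,Bombus_rubra),Escherichia_fluviatilis)),Martes_maculatus))),((Otocyon_gracilis,(Urocyon_niger,Lynx_tricolor)),(Meles_orientalis,Camponotus_brevicauda,Avena_niger))).
That clade contains 19 terminal taxa: Apis_vulgaris, Arabidopsis_sylvestris, Avena_niger, Bombus_rubra, Camponotus_brevicauda, Cavia_elegans, Cuon_fluviatilis, Escherichia_fluviatilis, Klebsiella_rubra, Lynx_tricolor, Martes_maculatus, Meles_orientalis, Otocyon_gracilis, Papio_brevicauda, Quercus_occidentalis, Shigella_palustris, Solenopsis_maculatus, Urocyon_niger, Vespa_longipes.

19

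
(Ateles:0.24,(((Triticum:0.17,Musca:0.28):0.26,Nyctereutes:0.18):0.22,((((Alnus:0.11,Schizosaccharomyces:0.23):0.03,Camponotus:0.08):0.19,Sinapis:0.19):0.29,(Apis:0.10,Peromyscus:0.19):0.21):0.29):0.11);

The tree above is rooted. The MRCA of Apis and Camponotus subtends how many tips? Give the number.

6

The MRCA of Apis and Camponotus is the node subtending ((((Alnus,Schizosaccharomyces),Camponotus),Sinapis),(Apis,Peromyscus)).
That clade contains 6 terminal taxa: Alnus, Apis, Camponotus, Peromyscus, Schizosaccharomyces, Sinapis.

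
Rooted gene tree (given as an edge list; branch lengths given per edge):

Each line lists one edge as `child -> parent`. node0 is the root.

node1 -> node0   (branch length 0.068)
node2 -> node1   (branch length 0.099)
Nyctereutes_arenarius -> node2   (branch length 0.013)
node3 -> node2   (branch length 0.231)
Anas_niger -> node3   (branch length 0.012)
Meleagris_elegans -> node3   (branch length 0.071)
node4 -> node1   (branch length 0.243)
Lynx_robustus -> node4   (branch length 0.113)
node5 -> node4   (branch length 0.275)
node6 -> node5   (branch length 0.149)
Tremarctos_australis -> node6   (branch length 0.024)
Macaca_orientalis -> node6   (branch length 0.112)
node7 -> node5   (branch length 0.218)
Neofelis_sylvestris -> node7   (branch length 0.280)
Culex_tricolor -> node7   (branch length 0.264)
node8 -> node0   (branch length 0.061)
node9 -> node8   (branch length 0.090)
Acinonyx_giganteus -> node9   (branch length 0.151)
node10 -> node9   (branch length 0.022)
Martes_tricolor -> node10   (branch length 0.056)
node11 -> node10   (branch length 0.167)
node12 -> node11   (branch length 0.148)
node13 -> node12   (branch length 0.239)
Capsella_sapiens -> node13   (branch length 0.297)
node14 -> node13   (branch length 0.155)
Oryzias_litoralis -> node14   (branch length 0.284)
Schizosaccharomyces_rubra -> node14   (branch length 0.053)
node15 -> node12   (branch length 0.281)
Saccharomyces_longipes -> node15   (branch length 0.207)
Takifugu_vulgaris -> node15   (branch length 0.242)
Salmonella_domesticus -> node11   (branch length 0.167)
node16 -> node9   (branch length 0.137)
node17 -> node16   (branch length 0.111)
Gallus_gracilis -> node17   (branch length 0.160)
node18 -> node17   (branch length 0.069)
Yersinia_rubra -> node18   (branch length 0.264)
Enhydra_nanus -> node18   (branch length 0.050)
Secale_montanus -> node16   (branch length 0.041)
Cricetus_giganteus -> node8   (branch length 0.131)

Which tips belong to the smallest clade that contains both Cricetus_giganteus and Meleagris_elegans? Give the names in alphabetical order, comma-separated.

Tracing Cricetus_giganteus: it sits inside ((Acinonyx_giganteus,(Martes_tricolor,(((Capsella_sapiens,(Oryzias_litoralis,Schizosaccharomyces_rubra)),(Saccharomyces_longipes,Takifugu_vulgaris)),Salmonella_domesticus)),((Gallus_gracilis,(Yersinia_rubra,Enhydra_nanus)),Secale_montanus)),Cricetus_giganteus).
Tracing Meleagris_elegans: it sits inside (Anas_niger,Meleagris_elegans).
The smallest clade enclosing both is the whole tree (their MRCA is the root), so the answer is all 21 tips in alphabetical order.

Acinonyx_giganteus, Anas_niger, Capsella_sapiens, Cricetus_giganteus, Culex_tricolor, Enhydra_nanus, Gallus_gracilis, Lynx_robustus, Macaca_orientalis, Martes_tricolor, Meleagris_elegans, Neofelis_sylvestris, Nyctereutes_arenarius, Oryzias_litoralis, Saccharomyces_longipes, Salmonella_domesticus, Schizosaccharomyces_rubra, Secale_montanus, Takifugu_vulgaris, Tremarctos_australis, Yersinia_rubra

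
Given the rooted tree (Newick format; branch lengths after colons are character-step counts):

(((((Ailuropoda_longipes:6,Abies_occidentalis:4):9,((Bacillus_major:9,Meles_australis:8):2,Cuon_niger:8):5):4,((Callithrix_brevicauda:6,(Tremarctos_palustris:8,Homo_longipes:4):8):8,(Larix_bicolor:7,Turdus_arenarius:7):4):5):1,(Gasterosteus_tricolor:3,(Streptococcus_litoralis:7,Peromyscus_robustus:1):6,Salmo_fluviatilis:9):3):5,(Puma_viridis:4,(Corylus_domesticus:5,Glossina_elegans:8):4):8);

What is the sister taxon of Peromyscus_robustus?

Peromyscus_robustus attaches to the tree at the node subtending (Streptococcus_litoralis,Peromyscus_robustus).
The other lineage descending from that same node — the sister group — is the single tip Streptococcus_litoralis.

Streptococcus_litoralis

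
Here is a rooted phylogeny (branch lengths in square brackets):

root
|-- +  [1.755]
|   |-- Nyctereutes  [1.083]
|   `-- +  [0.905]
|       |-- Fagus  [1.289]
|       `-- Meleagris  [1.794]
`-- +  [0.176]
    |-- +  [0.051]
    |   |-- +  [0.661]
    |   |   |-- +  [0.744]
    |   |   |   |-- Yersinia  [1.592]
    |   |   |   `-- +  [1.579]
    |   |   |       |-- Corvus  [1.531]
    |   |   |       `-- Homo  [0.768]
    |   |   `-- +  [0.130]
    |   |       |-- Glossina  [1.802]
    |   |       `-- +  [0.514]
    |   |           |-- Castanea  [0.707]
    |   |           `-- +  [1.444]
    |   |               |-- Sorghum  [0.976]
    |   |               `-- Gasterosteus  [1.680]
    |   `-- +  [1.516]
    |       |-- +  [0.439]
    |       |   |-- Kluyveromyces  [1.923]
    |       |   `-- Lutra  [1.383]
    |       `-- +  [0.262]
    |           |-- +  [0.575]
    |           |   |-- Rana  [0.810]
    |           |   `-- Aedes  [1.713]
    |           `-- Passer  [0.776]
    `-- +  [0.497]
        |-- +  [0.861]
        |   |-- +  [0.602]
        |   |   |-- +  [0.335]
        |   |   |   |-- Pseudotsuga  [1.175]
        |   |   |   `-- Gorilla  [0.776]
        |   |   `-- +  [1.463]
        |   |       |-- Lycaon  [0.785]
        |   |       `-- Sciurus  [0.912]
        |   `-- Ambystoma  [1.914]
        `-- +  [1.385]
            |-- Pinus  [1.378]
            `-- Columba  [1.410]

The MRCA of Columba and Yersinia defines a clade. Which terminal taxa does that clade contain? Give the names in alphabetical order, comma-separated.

Aedes, Ambystoma, Castanea, Columba, Corvus, Gasterosteus, Glossina, Gorilla, Homo, Kluyveromyces, Lutra, Lycaon, Passer, Pinus, Pseudotsuga, Rana, Sciurus, Sorghum, Yersinia

Tracing Columba: it sits inside (Pinus,Columba).
Tracing Yersinia: it sits inside (Yersinia,(Corvus,Homo)).
The smallest clade enclosing both is ((((Yersinia,(Corvus,Homo)),(Glossina,(Castanea,(Sorghum,Gasterosteus)))),((Kluyveromyces,Lutra),((Rana,Aedes),Passer))),((((Pseudotsuga,Gorilla),(Lycaon,Sciurus)),Ambystoma),(Pinus,Columba))); the answer is its 19 terminal taxa in alphabetical order.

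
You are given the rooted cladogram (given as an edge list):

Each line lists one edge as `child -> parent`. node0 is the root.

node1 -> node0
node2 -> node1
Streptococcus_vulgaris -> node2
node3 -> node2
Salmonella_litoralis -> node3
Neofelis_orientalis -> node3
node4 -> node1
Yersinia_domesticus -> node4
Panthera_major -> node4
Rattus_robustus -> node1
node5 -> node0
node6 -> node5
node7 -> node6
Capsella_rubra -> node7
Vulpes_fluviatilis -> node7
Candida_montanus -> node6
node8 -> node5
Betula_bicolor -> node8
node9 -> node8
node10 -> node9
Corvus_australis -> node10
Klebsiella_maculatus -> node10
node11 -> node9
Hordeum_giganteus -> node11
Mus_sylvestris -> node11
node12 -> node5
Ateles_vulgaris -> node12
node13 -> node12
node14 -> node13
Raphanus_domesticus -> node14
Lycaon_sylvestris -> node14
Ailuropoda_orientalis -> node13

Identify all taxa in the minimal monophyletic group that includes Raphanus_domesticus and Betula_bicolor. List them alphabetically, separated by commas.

Ailuropoda_orientalis, Ateles_vulgaris, Betula_bicolor, Candida_montanus, Capsella_rubra, Corvus_australis, Hordeum_giganteus, Klebsiella_maculatus, Lycaon_sylvestris, Mus_sylvestris, Raphanus_domesticus, Vulpes_fluviatilis

Tracing Raphanus_domesticus: it sits inside (Raphanus_domesticus,Lycaon_sylvestris).
Tracing Betula_bicolor: it sits inside (Betula_bicolor,((Corvus_australis,Klebsiella_maculatus),(Hordeum_giganteus,Mus_sylvestris))).
The smallest clade enclosing both is (((Capsella_rubra,Vulpes_fluviatilis),Candida_montanus),(Betula_bicolor,((Corvus_australis,Klebsiella_maculatus),(Hordeum_giganteus,Mus_sylvestris))),(Ateles_vulgaris,((Raphanus_domesticus,Lycaon_sylvestris),Ailuropoda_orientalis))); the answer is its 12 terminal taxa in alphabetical order.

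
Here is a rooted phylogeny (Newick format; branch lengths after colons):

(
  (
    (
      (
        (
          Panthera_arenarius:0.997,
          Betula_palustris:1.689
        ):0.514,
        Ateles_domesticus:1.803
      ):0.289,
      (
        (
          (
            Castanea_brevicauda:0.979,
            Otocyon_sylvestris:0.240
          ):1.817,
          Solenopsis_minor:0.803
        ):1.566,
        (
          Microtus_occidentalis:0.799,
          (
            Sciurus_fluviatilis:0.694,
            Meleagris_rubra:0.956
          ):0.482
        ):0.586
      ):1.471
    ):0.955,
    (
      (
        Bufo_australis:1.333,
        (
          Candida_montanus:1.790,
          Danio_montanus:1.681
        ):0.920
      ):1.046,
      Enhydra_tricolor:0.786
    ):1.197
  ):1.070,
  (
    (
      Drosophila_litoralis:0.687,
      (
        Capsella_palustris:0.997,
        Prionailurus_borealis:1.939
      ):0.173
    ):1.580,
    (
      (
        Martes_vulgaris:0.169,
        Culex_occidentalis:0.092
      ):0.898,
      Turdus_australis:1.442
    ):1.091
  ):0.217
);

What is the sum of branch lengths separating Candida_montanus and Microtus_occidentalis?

The path runs Candida_montanus → … → MRCA → … → Microtus_occidentalis; the MRCA is the node subtending ((((Panthera_arenarius,Betula_palustris),Ateles_domesticus),(((Castanea_brevicauda,Otocyon_sylvestris),Solenopsis_minor),(Microtus_occidentalis,(Sciurus_fluviatilis,Meleagris_rubra)))),((Bufo_australis,(Candida_montanus,Danio_montanus)),Enhydra_tricolor)).
Branch lengths along that path: 1.790 + 0.920 + 1.046 + 1.197 + 0.955 + 1.471 + 0.586 + 0.799 = 8.764.

8.764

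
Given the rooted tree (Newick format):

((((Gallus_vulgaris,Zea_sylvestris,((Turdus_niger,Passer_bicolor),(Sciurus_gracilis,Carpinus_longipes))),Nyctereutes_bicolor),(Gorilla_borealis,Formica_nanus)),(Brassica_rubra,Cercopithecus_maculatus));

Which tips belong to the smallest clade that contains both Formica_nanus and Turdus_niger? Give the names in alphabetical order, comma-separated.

Tracing Formica_nanus: it sits inside (Gorilla_borealis,Formica_nanus).
Tracing Turdus_niger: it sits inside (Turdus_niger,Passer_bicolor).
The smallest clade enclosing both is (((Gallus_vulgaris,Zea_sylvestris,((Turdus_niger,Passer_bicolor),(Sciurus_gracilis,Carpinus_longipes))),Nyctereutes_bicolor),(Gorilla_borealis,Formica_nanus)); the answer is its 9 terminal taxa in alphabetical order.

Carpinus_longipes, Formica_nanus, Gallus_vulgaris, Gorilla_borealis, Nyctereutes_bicolor, Passer_bicolor, Sciurus_gracilis, Turdus_niger, Zea_sylvestris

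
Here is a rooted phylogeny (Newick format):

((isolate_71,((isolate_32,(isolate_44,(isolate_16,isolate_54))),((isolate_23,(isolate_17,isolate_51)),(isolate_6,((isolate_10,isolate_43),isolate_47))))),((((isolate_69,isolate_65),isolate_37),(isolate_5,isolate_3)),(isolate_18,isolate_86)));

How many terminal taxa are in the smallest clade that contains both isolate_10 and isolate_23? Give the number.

7

The MRCA of isolate_10 and isolate_23 is the node subtending ((isolate_23,(isolate_17,isolate_51)),(isolate_6,((isolate_10,isolate_43),isolate_47))).
That clade contains 7 terminal taxa: isolate_10, isolate_17, isolate_23, isolate_43, isolate_47, isolate_51, isolate_6.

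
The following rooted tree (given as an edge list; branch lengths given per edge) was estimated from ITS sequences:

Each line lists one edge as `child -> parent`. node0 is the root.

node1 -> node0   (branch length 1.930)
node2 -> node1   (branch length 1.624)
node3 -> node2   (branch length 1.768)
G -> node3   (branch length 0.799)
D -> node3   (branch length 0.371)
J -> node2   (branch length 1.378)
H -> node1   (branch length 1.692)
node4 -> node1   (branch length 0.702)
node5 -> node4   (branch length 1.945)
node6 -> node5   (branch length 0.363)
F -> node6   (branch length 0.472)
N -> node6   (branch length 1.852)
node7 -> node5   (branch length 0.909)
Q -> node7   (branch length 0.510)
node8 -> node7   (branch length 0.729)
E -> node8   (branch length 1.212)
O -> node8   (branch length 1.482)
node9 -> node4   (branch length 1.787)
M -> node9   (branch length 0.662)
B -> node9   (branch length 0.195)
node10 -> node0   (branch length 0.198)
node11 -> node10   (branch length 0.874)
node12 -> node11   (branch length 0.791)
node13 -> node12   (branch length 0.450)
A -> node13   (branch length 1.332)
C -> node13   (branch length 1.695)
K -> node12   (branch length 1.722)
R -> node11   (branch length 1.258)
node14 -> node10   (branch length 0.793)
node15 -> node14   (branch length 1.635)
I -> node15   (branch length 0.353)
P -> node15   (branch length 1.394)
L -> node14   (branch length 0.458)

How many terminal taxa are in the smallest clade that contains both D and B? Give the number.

11

The MRCA of D and B is the node subtending (((G,D),J),H,(((F,N),(Q,(E,O))),(M,B))).
That clade contains 11 terminal taxa: B, D, E, F, G, H, J, M, N, O, Q.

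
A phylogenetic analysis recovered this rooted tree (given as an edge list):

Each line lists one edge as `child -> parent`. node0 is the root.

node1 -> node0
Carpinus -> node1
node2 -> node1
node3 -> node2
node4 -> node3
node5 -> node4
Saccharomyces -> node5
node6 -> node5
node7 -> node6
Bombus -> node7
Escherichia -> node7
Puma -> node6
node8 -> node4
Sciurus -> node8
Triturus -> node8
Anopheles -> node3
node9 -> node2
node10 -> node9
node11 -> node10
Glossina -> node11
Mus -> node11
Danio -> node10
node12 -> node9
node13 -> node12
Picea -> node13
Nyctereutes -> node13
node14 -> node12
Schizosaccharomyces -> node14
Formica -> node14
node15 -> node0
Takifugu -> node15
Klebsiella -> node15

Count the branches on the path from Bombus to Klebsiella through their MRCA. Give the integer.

10

The MRCA of Bombus and Klebsiella is the root of the tree.
From Bombus up to that node: 8 branches. From Klebsiella up to the same node: 2 branches. Total: 8 + 2 = 10.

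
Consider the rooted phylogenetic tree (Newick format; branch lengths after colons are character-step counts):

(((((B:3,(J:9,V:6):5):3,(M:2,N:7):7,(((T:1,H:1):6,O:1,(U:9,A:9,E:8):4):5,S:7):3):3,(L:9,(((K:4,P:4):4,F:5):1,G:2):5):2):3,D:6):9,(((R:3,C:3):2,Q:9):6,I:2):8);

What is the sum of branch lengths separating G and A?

33

The path runs G → … → MRCA → … → A; the MRCA is the node subtending (((B,(J,V)),(M,N),(((T,H),O,(U,A,E)),S)),(L,(((K,P),F),G))).
Branch lengths along that path: 2 + 5 + 2 + 3 + 3 + 5 + 4 + 9 = 33.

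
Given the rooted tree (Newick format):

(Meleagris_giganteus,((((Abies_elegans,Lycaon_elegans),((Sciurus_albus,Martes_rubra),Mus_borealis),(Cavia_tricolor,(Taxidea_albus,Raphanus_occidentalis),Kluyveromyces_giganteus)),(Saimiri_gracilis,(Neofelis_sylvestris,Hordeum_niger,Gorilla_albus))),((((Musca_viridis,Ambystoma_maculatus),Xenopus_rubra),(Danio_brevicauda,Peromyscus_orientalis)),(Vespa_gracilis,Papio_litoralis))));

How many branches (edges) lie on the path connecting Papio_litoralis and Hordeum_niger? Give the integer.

7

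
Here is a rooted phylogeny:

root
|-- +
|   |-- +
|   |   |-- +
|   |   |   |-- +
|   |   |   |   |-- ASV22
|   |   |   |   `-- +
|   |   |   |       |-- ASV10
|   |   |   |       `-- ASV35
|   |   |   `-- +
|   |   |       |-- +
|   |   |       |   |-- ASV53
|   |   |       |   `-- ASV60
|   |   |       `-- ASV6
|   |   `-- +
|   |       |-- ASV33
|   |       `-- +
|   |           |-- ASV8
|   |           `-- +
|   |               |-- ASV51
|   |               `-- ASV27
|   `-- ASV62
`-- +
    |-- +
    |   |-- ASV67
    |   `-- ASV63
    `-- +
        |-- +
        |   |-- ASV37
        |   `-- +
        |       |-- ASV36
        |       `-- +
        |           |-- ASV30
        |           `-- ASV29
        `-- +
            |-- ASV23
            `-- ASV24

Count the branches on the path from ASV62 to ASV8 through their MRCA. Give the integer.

The MRCA of ASV62 and ASV8 is the node subtending ((((ASV22,(ASV10,ASV35)),((ASV53,ASV60),ASV6)),(ASV33,(ASV8,(ASV51,ASV27)))),ASV62).
From ASV62 up to that node: 1 branch. From ASV8 up to the same node: 4 branches. Total: 1 + 4 = 5.

5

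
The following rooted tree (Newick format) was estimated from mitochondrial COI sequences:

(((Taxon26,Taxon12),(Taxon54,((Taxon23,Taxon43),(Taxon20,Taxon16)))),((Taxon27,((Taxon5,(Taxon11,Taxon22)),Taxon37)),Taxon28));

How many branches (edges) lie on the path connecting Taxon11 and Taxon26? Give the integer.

The MRCA of Taxon11 and Taxon26 is the root of the tree.
From Taxon11 up to that node: 6 branches. From Taxon26 up to the same node: 3 branches. Total: 6 + 3 = 9.

9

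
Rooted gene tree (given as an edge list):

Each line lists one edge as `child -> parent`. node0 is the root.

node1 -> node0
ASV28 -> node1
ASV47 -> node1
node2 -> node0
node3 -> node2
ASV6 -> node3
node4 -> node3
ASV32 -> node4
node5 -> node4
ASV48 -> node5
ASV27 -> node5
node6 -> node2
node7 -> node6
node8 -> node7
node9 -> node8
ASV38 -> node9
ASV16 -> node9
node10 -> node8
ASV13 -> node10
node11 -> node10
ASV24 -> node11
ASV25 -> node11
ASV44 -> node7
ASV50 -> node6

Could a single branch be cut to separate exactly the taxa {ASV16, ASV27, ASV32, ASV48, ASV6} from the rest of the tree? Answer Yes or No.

The MRCA of the listed taxa subtends ((ASV6,(ASV32,(ASV48,ASV27))),((((ASV38,ASV16),(ASV13,(ASV24,ASV25))),ASV44),ASV50)).
That clade also contains ASV13, ASV24, ASV25, ASV38, ASV44, ASV50, which are not in the proposed group, so the group is not monophyletic.

No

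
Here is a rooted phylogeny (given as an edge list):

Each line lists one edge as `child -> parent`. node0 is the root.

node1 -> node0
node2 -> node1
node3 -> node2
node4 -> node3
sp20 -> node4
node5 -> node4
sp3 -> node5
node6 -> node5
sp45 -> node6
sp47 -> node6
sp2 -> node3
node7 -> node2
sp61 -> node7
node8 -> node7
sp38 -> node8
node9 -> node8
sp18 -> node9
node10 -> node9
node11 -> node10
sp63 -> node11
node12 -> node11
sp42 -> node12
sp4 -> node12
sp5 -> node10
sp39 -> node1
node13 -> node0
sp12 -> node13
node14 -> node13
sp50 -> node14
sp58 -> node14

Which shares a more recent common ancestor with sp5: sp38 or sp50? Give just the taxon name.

sp38

The MRCA of sp5 and sp38 subtends (sp38,(sp18,((sp63,(sp42,sp4)),sp5))) (6 taxa).
The MRCA of sp5 and sp50 is the root, subtending the entire tree (16 taxa).
The first is nested inside the second, so sp5 shares a more recent common ancestor with sp38.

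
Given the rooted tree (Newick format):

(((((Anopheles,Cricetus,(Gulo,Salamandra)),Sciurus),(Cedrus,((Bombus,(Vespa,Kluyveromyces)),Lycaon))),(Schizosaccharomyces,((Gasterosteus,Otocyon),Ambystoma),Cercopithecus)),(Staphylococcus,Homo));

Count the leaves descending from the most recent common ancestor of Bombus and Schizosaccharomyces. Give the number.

15

The MRCA of Bombus and Schizosaccharomyces is the node subtending ((((Anopheles,Cricetus,(Gulo,Salamandra)),Sciurus),(Cedrus,((Bombus,(Vespa,Kluyveromyces)),Lycaon))),(Schizosaccharomyces,((Gasterosteus,Otocyon),Ambystoma),Cercopithecus)).
That clade contains 15 terminal taxa: Ambystoma, Anopheles, Bombus, Cedrus, Cercopithecus, Cricetus, Gasterosteus, Gulo, Kluyveromyces, Lycaon, Otocyon, Salamandra, Schizosaccharomyces, Sciurus, Vespa.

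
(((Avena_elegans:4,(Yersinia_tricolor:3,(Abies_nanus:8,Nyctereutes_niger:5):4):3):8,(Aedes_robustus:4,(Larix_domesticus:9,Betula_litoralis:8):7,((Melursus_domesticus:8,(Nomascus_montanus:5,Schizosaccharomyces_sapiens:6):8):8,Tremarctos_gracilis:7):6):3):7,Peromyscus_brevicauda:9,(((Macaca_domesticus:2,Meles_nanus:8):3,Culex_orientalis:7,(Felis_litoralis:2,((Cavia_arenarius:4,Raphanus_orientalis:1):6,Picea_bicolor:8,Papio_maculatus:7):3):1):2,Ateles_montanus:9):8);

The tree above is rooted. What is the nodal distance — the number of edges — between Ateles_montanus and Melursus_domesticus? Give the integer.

7

The MRCA of Ateles_montanus and Melursus_domesticus is the root of the tree.
From Ateles_montanus up to that node: 2 branches. From Melursus_domesticus up to the same node: 5 branches. Total: 2 + 5 = 7.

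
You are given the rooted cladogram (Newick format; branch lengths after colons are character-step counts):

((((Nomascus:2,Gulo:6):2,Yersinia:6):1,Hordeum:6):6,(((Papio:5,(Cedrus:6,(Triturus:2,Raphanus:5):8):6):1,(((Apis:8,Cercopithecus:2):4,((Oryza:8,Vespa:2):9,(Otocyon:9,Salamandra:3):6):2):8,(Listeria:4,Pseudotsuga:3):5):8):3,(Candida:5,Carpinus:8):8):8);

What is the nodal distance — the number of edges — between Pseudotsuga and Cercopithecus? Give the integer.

The MRCA of Pseudotsuga and Cercopithecus is the node subtending (((Apis,Cercopithecus),((Oryza,Vespa),(Otocyon,Salamandra))),(Listeria,Pseudotsuga)).
From Pseudotsuga up to that node: 2 branches. From Cercopithecus up to the same node: 3 branches. Total: 2 + 3 = 5.

5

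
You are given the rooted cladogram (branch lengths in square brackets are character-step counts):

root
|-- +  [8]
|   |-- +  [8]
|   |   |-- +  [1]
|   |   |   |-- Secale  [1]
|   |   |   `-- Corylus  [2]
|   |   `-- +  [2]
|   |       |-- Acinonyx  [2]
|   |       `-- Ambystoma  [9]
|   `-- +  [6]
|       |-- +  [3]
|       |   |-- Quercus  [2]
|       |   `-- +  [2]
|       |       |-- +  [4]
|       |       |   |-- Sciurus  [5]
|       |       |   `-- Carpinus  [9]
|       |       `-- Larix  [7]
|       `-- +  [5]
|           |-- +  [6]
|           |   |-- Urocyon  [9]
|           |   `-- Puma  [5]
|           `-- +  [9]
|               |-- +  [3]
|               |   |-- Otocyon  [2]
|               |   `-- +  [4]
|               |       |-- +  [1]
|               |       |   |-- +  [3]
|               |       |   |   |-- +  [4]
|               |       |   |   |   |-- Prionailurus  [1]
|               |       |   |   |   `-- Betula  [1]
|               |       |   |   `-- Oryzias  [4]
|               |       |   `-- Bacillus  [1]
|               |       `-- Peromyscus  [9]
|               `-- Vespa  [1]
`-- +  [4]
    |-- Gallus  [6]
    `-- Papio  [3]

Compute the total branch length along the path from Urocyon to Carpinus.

38

The path runs Urocyon → … → MRCA → … → Carpinus; the MRCA is the node subtending ((Quercus,((Sciurus,Carpinus),Larix)),((Urocyon,Puma),((Otocyon,((((Prionailurus,Betula),Oryzias),Bacillus),Peromyscus)),Vespa))).
Branch lengths along that path: 9 + 6 + 5 + 3 + 2 + 4 + 9 = 38.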